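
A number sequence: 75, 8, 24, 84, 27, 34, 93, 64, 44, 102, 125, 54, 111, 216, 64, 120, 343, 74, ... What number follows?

129

Split by position mod 3: positions 1, 4, 7, … form one track, and each other residue class forms its own.
Track A = 75, 84, 93, 102, 111, 120: arithmetic, step +9.
Track B = 8, 27, 64, 125, 216, 343: consecutive cubes n³ from n = 2.
Track C = 24, 34, 44, 54, 64, 74: arithmetic with common difference +10.
Term 19 comes from track A (its 7th entry): 129.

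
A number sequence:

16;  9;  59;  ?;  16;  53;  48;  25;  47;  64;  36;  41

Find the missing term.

Split by position mod 3 into 3 tracks.
Stream A: 16, ?, 48, 64. Arithmetic with common difference +16.
Stream B: 9, 16, 25, 36. Perfect squares starting at 3².
Stream C: 59, 53, 47, 41. Arithmetic, step −6.
Filling stream A at index 2 by its rule yields 32.

32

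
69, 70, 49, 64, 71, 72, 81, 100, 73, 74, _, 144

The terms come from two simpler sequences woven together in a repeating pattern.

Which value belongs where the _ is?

121

Reading positions in blocks of 4 reveals the pattern AABB — 2 tracks woven together.
Subsequence A = 69, 70, 71, 72, 73, 74: linear: a_n = 68 + n.
Subsequence B = 49, 64, 81, 100, ?, 144: the squares 7², 8², 9², ….
The gap is subsequence B's term 5; the rule gives 121.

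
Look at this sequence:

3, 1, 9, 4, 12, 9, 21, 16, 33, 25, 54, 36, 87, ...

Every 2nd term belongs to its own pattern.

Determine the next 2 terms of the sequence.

Odd-indexed and even-indexed terms follow separate rules.
Subsequence A: 3, 9, 12, 21, 33, 54, 87 — each term equals the sum of the previous two.
Subsequence B: 1, 4, 9, 16, 25, 36 — perfect squares starting at 1².
Term 14 comes from subsequence B (its 7th entry): 49.
Position 15 → subsequence A, term 8 = 141.

49, 141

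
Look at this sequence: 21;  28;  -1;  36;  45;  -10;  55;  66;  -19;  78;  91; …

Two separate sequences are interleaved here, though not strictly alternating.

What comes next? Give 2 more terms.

-28, 105

The slot pattern repeats as AAB (period 3), so there are 2 interleaved tracks.
Track A = 21, 28, 36, 45, 55, 66, 78, 91: the triangular numbers T_6, T_7, ….
Track B = -1, -10, -19: linear: a_n = 8 − 9·n.
The 12th slot belongs to track B; its 4th term is -28.
Term 13 comes from track A (its 9th entry): 105.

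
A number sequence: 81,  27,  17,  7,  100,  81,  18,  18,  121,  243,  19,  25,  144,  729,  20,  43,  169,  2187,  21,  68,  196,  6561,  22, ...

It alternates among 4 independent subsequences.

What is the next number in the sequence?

Read the sequence 4 terms at a time; column i is its own pattern.
Stream A is 81, 100, 121, 144, 169, 196, which is perfect squares starting at 9².
Stream B is 27, 81, 243, 729, 2187, 6561, which is powers of 3.
Stream C is 17, 18, 19, 20, 21, 22, which is arithmetic, step +1.
Stream D is 7, 18, 25, 43, 68, which is a Fibonacci-like recurrence a_n = a_{n-1} + a_{n-2}.
Position 24 falls in stream D as its term 6, giving 111.

111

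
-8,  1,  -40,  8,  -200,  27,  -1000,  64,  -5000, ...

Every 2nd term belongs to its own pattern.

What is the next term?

Odd-indexed and even-indexed terms follow separate rules.
Track A: -8, -40, -200, -1000, -5000 (multiplying by 5 each time).
Track B: 1, 8, 27, 64 (perfect cubes starting at 1³).
Term 10 comes from track B (its 5th entry): 125.

125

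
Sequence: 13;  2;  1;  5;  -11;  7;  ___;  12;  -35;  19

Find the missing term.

-23

Taking every 2nd term gives 2 separate tracks.
Stream A: 13, 1, -11, ?, -35 (linear: a_n = 25 − 12·n).
Stream B: 2, 5, 7, 12, 19 (each term equals the sum of the previous two).
Filling stream A at index 4 by its rule yields -23.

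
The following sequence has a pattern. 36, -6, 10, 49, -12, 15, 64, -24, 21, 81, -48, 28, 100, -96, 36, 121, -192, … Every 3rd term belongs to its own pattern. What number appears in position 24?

66

Taking every 3rd term gives 3 separate tracks.
Subsequence A = 36, 49, 64, 81, 100, 121: consecutive squares n² from n = 6.
Subsequence B = -6, -12, -24, -48, -96, -192: a geometric progression (common ratio 2).
Subsequence C = 10, 15, 21, 28, 36: the triangular numbers T_4, T_5, ….
Position 24 → subsequence C, term 8 = 66.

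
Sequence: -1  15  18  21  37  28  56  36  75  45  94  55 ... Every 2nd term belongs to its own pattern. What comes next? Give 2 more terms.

Taking every 2nd term gives 2 separate tracks.
Subsequence A: -1, 18, 37, 56, 75, 94 (linear: a_n = -20 + 19·n).
Subsequence B: 15, 21, 28, 36, 45, 55 (triangular numbers n(n+1)/2 for n = 5, 6, …).
Position 13 falls in subsequence A as its term 7, giving 113.
Position 14 falls in subsequence B as its term 7, giving 66.

113, 66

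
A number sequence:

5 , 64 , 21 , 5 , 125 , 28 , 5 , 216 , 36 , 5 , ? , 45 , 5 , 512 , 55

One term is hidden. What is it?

343

Read the sequence 3 terms at a time; column i is its own pattern.
Track A is 5, 5, 5, 5, 5, which is the constant sequence 5.
Track B is 64, 125, 216, ?, 512, which is perfect cubes starting at 4³.
Track C is 21, 28, 36, 45, 55, which is triangular numbers n(n+1)/2 for n = 6, 7, ….
The gap is track B's term 4; the rule gives 343.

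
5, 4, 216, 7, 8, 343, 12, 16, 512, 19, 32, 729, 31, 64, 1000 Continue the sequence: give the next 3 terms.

50, 128, 1331

The terms cycle through 3 interleaved subsequences.
Track A is 5, 7, 12, 19, 31, which is Fibonacci-style (each term is the sum of the two before it).
Track B is 4, 8, 16, 32, 64, which is powers of 2.
Track C is 216, 343, 512, 729, 1000, which is the cubes 6³, 7³, 8³, ….
The 16th slot belongs to track A; its 6th term is 50.
The 17th slot belongs to track B; its 6th term is 128.
Term 18 comes from track C (its 6th entry): 1331.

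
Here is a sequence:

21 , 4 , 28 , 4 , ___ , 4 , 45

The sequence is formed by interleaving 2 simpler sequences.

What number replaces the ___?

36

Positions 1, 3, 5, … form one subsequence and positions 2, 4, 6, … form another.
Track A is 21, 28, ?, 45, which is the triangular numbers T_6, T_7, ….
Track B is 4, 4, 4, which is the constant sequence 4.
Track A's pattern makes the blank 36.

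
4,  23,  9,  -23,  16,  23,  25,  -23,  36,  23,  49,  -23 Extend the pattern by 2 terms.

Positions 1, 3, 5, … form one subsequence and positions 2, 4, 6, … form another.
Track A: 4, 9, 16, 25, 36, 49. Perfect squares starting at 2².
Track B: 23, -23, 23, -23, 23, -23. Alternating ±23.
Term 13 comes from track A (its 7th entry): 64.
Term 14 comes from track B (its 7th entry): 23.

64, 23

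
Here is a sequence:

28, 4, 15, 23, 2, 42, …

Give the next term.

-11

Odd-indexed and even-indexed terms follow separate rules.
Stream A = 28, 15, 2: subtracting 13 each time.
Stream B = 4, 23, 42: adding 19 each time.
The 7th slot belongs to stream A; its 4th term is -11.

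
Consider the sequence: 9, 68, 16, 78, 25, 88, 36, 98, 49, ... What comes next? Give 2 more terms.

Positions 1, 3, 5, … form one subsequence and positions 2, 4, 6, … form another.
Track A is 9, 16, 25, 36, 49, which is perfect squares starting at 3².
Track B is 68, 78, 88, 98, which is linear: a_n = 58 + 10·n.
Position 10 → track B, term 5 = 108.
The 11th slot belongs to track A; its 6th term is 64.

108, 64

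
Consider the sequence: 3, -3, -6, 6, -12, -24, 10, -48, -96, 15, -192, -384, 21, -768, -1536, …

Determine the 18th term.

The slot pattern repeats as ABB (period 3), so there are 2 interleaved tracks.
Track A: 3, 6, 10, 15, 21 — the triangular numbers T_2, T_3, ….
Track B: -3, -6, -12, -24, -48, -96, -192, -384, -768, -1536 — geometric, ×2 each step.
Position 18 falls in track B as its term 12, giving -6144.

-6144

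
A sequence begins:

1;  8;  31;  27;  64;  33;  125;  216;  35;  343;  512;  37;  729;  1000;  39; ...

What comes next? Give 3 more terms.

Reading positions in blocks of 3 reveals the pattern AAB — 2 tracks woven together.
Subsequence A: 1, 8, 27, 64, 125, 216, 343, 512, 729, 1000 — consecutive cubes n³ from n = 1.
Subsequence B: 31, 33, 35, 37, 39 — arithmetic with common difference +2.
Position 16 → subsequence A, term 11 = 1331.
Term 17 comes from subsequence A (its 12th entry): 1728.
Term 18 comes from subsequence B (its 6th entry): 41.

1331, 1728, 41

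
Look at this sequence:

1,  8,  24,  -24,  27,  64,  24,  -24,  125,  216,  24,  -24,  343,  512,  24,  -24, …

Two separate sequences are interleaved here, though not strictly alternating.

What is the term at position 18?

1000

The slot pattern repeats as AABB (period 4), so there are 2 interleaved tracks.
Track A is 1, 8, 27, 64, 125, 216, 343, 512, which is perfect cubes starting at 1³.
Track B is 24, -24, 24, -24, 24, -24, 24, -24, which is alternating ±24.
Position 18 falls in track A as its term 10, giving 1000.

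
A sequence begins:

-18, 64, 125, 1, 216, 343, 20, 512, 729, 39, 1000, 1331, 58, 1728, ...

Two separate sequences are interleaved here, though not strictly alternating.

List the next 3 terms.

2197, 77, 2744

Positions follow the repeating pattern ABB; grouping by letter gives 2 tracks.
Subsequence A: -18, 1, 20, 39, 58 — arithmetic, step +19.
Subsequence B: 64, 125, 216, 343, 512, 729, 1000, 1331, 1728 — perfect cubes starting at 4³.
Position 15 falls in subsequence B as its term 10, giving 2197.
Position 16 → subsequence A, term 6 = 77.
Position 17 → subsequence B, term 11 = 2744.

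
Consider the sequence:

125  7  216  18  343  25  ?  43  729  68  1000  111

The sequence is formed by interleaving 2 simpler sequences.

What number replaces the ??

512

Split by position mod 2 into 2 tracks.
Subsequence A: 125, 216, 343, ?, 729, 1000. The cubes 5³, 6³, 7³, ….
Subsequence B: 7, 18, 25, 43, 68, 111. A Fibonacci-like recurrence a_n = a_{n-1} + a_{n-2}.
Filling subsequence A at index 4 by its rule yields 512.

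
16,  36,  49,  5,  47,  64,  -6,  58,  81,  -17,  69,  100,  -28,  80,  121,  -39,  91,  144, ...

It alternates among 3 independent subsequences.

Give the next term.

Split by position mod 3 into 3 tracks.
Track A = 16, 5, -6, -17, -28, -39: arithmetic, step −11.
Track B = 36, 47, 58, 69, 80, 91: linear: a_n = 25 + 11·n.
Track C = 49, 64, 81, 100, 121, 144: the squares 7², 8², 9², ….
The 19th slot belongs to track A; its 7th term is -50.

-50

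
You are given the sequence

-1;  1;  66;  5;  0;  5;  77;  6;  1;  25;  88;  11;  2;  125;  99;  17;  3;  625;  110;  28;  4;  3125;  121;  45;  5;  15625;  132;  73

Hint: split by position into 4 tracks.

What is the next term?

Split by position mod 4 into 4 tracks.
Subsequence A: -1, 0, 1, 2, 3, 4, 5. Arithmetic, step +1.
Subsequence B: 1, 5, 25, 125, 625, 3125, 15625. Successive powers of 5.
Subsequence C: 66, 77, 88, 99, 110, 121, 132. Arithmetic with common difference +11.
Subsequence D: 5, 6, 11, 17, 28, 45, 73. Each term equals the sum of the previous two.
The 29th slot belongs to subsequence A; its 8th term is 6.

6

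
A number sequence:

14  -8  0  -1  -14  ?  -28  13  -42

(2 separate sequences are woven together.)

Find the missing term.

Positions 1, 3, 5, … form one subsequence and positions 2, 4, 6, … form another.
Track A: 14, 0, -14, -28, -42 — subtracting 14 each time.
Track B: -8, -1, ?, 13 — arithmetic, step +7.
Track B's pattern makes the blank 6.

6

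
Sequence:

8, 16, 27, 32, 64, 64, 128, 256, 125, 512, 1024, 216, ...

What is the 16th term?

8192

The slot pattern repeats as AAB (period 3), so there are 2 interleaved tracks.
Track A: 8, 16, 32, 64, 128, 256, 512, 1024. Successive powers of 2.
Track B: 27, 64, 125, 216. The cubes 3³, 4³, 5³, ….
Term 16 comes from track A (its 11th entry): 8192.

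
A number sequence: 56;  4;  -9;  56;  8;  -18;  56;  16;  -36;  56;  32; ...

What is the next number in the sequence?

-72

Split by position mod 3 into 3 tracks.
Track A: 56, 56, 56, 56. Constant 56.
Track B: 4, 8, 16, 32. Powers of 2.
Track C: -9, -18, -36. Geometric with ratio 2.
Position 12 falls in track C as its term 4, giving -72.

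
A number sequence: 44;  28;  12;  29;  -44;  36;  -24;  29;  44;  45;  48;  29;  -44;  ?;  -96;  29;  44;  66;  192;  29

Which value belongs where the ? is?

55

Split by position mod 4 into 4 tracks.
Track A = 44, -44, 44, -44, 44: the oscillation 44·(−1)^(n+1).
Track B = 28, 36, 45, ?, 66: triangular numbers starting at T_7.
Track C = 12, -24, 48, -96, 192: geometric, ×-2 each step.
Track D = 29, 29, 29, 29, 29: the constant sequence 29.
The gap is track B's term 4; the rule gives 55.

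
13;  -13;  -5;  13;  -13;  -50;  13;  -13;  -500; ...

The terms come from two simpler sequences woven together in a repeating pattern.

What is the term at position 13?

13

Reading positions in blocks of 3 reveals the pattern AAB — 2 tracks woven together.
Subsequence A: 13, -13, 13, -13, 13, -13. The oscillation 13·(−1)^(n+1).
Subsequence B: -5, -50, -500. Geometric, ×10 each step.
The 13th slot belongs to subsequence A; its 9th term is 13.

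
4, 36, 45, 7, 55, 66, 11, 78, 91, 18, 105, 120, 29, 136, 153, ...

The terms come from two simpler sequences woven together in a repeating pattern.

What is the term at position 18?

Positions follow the repeating pattern ABB; grouping by letter gives 2 tracks.
Track A: 4, 7, 11, 18, 29 (each term equals the sum of the previous two).
Track B: 36, 45, 55, 66, 78, 91, 105, 120, 136, 153 (triangular numbers n(n+1)/2 for n = 8, 9, …).
Term 18 comes from track B (its 12th entry): 190.

190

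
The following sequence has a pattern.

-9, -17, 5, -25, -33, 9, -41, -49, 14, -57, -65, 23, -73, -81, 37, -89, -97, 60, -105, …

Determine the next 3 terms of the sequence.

-113, 97, -121

Positions follow the repeating pattern AAB; grouping by letter gives 2 tracks.
Subsequence A: -9, -17, -25, -33, -41, -49, -57, -65, -73, -81, -89, -97, -105. Arithmetic with common difference −8.
Subsequence B: 5, 9, 14, 23, 37, 60. Each term equals the sum of the previous two.
Position 20 → subsequence A, term 14 = -113.
The 21st slot belongs to subsequence B; its 7th term is 97.
Term 22 comes from subsequence A (its 15th entry): -121.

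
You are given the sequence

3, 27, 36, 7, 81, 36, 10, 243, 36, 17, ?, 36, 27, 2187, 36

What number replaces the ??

729

Taking every 3rd term gives 3 separate tracks.
Track A: 3, 7, 10, 17, 27 (Fibonacci-style (each term is the sum of the two before it)).
Track B: 27, 81, 243, ?, 2187 (successive powers of 3).
Track C: 36, 36, 36, 36, 36 (the constant sequence 36).
Track B's pattern makes the blank 729.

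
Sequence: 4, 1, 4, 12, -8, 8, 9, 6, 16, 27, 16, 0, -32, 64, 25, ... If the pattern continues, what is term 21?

Taking every 4th term gives 4 separate tracks.
Track A: 4, -8, 16, -32 — multiplying by -2 each time.
Track B: 1, 8, 27, 64 — consecutive cubes n³ from n = 1.
Track C: 4, 9, 16, 25 — perfect squares starting at 2².
Track D: 12, 6, 0 — arithmetic with common difference −6.
The 21st slot belongs to track A; its 6th term is -128.

-128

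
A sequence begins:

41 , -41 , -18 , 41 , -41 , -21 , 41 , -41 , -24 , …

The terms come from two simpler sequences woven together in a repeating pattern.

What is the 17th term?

-41

Positions follow the repeating pattern AAB; grouping by letter gives 2 tracks.
Track A: 41, -41, 41, -41, 41, -41 — the oscillation 41·(−1)^(n+1).
Track B: -18, -21, -24 — subtracting 3 each time.
Term 17 comes from track A (its 12th entry): -41.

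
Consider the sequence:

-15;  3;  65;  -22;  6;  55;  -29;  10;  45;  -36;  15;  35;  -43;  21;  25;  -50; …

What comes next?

28

Split by position mod 3 into 3 tracks.
Stream A: -15, -22, -29, -36, -43, -50. Linear: a_n = -8 − 7·n.
Stream B: 3, 6, 10, 15, 21. The triangular numbers T_2, T_3, ….
Stream C: 65, 55, 45, 35, 25. Linear: a_n = 75 − 10·n.
Position 17 → stream B, term 6 = 28.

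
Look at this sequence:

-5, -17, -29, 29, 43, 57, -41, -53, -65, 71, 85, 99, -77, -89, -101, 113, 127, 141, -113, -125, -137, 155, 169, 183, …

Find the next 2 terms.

-149, -161

Reading positions in blocks of 6 reveals the pattern AAABBB — 2 tracks woven together.
Stream A = -5, -17, -29, -41, -53, -65, -77, -89, -101, -113, -125, -137: subtracting 12 each time.
Stream B = 29, 43, 57, 71, 85, 99, 113, 127, 141, 155, 169, 183: arithmetic, step +14.
Position 25 → stream A, term 13 = -149.
Term 26 comes from stream A (its 14th entry): -161.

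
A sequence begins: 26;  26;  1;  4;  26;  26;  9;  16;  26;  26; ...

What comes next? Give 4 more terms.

Positions follow the repeating pattern AABB; grouping by letter gives 2 tracks.
Track A: 26, 26, 26, 26, 26, 26 (constant 26).
Track B: 1, 4, 9, 16 (consecutive squares n² from n = 1).
The 11th slot belongs to track B; its 5th term is 25.
The 12th slot belongs to track B; its 6th term is 36.
Position 13 falls in track A as its term 7, giving 26.
Position 14 → track A, term 8 = 26.

25, 36, 26, 26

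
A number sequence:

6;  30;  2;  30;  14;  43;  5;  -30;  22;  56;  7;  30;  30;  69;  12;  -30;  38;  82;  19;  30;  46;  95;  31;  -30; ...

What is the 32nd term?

-30

Read the sequence 4 terms at a time; column i is its own pattern.
Subsequence A: 6, 14, 22, 30, 38, 46 (arithmetic with common difference +8).
Subsequence B: 30, 43, 56, 69, 82, 95 (arithmetic with common difference +13).
Subsequence C: 2, 5, 7, 12, 19, 31 (a Fibonacci-like recurrence a_n = a_{n-1} + a_{n-2}).
Subsequence D: 30, -30, 30, -30, 30, -30 (alternating ±30).
Position 32 falls in subsequence D as its term 8, giving -30.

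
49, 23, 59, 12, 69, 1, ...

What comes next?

79

Positions 1, 3, 5, … form one subsequence and positions 2, 4, 6, … form another.
Track A is 49, 59, 69, which is adding 10 each time.
Track B is 23, 12, 1, which is arithmetic with common difference −11.
Term 7 comes from track A (its 4th entry): 79.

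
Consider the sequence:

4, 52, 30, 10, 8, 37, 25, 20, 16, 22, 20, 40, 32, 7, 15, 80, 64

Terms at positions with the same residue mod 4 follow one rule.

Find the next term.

-8

The terms cycle through 4 interleaved subsequences.
Track A = 4, 8, 16, 32, 64: powers 2^2, 2^3, 2^4, ….
Track B = 52, 37, 22, 7: arithmetic with common difference −15.
Track C = 30, 25, 20, 15: arithmetic with common difference −5.
Track D = 10, 20, 40, 80: a geometric progression (common ratio 2).
Position 18 → track B, term 5 = -8.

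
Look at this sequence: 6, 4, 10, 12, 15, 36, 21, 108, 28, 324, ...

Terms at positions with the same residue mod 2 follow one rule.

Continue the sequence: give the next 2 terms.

The terms cycle through 2 interleaved subsequences.
Track A is 6, 10, 15, 21, 28, which is triangular numbers starting at T_3.
Track B is 4, 12, 36, 108, 324, which is geometric with ratio 3.
The 11th slot belongs to track A; its 6th term is 36.
The 12th slot belongs to track B; its 6th term is 972.

36, 972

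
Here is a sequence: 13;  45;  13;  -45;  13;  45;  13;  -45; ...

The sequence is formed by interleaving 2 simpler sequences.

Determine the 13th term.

13

The terms cycle through 2 interleaved subsequences.
Track A is 13, 13, 13, 13, which is always 13.
Track B is 45, -45, 45, -45, which is the oscillation 45·(−1)^(n+1).
Position 13 → track A, term 7 = 13.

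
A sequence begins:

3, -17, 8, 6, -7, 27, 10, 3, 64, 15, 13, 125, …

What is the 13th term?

21

Split by position mod 3 into 3 tracks.
Stream A: 3, 6, 10, 15 — triangular numbers n(n+1)/2 for n = 2, 3, ….
Stream B: -17, -7, 3, 13 — arithmetic with common difference +10.
Stream C: 8, 27, 64, 125 — perfect cubes starting at 2³.
Position 13 falls in stream A as its term 5, giving 21.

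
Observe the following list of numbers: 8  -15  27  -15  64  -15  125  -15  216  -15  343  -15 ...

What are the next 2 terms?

Split by position mod 2 into 2 tracks.
Stream A: 8, 27, 64, 125, 216, 343 — the cubes 2³, 3³, 4³, ….
Stream B: -15, -15, -15, -15, -15, -15 — always -15.
Position 13 falls in stream A as its term 7, giving 512.
Term 14 comes from stream B (its 7th entry): -15.

512, -15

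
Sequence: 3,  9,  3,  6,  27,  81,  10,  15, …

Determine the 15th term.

36

The slot pattern repeats as AABB (period 4), so there are 2 interleaved tracks.
Subsequence A = 3, 9, 27, 81: successive powers of 3.
Subsequence B = 3, 6, 10, 15: triangular numbers starting at T_2.
The 15th slot belongs to subsequence B; its 7th term is 36.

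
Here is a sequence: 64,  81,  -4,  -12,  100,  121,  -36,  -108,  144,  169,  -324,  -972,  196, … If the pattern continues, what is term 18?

289

The slot pattern repeats as AABB (period 4), so there are 2 interleaved tracks.
Track A: 64, 81, 100, 121, 144, 169, 196 — perfect squares starting at 8².
Track B: -4, -12, -36, -108, -324, -972 — multiplying by 3 each time.
The 18th slot belongs to track A; its 10th term is 289.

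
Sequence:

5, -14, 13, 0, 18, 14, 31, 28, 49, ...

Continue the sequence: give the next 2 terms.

42, 80

The terms cycle through 2 interleaved subsequences.
Track A: 5, 13, 18, 31, 49 (Fibonacci-style (each term is the sum of the two before it)).
Track B: -14, 0, 14, 28 (arithmetic with common difference +14).
Term 10 comes from track B (its 5th entry): 42.
Term 11 comes from track A (its 6th entry): 80.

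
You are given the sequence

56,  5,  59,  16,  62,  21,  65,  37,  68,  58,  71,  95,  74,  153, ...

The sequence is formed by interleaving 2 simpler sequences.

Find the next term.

77

The terms cycle through 2 interleaved subsequences.
Track A: 56, 59, 62, 65, 68, 71, 74. Arithmetic with common difference +3.
Track B: 5, 16, 21, 37, 58, 95, 153. Fibonacci-style (each term is the sum of the two before it).
Position 15 → track A, term 8 = 77.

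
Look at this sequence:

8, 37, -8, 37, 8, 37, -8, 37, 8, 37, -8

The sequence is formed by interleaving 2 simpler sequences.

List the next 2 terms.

Taking every 2nd term gives 2 separate tracks.
Stream A is 8, -8, 8, -8, 8, -8, which is oscillating between 8 and -8.
Stream B is 37, 37, 37, 37, 37, which is constant 37.
Position 12 falls in stream B as its term 6, giving 37.
Position 13 → stream A, term 7 = 8.

37, 8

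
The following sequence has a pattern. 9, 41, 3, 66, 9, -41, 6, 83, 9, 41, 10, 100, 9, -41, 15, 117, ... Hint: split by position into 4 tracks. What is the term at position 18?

41

Split by position mod 4 into 4 tracks.
Stream A: 9, 9, 9, 9 (the constant sequence 9).
Stream B: 41, -41, 41, -41 (oscillating between 41 and -41).
Stream C: 3, 6, 10, 15 (triangular numbers starting at T_2).
Stream D: 66, 83, 100, 117 (arithmetic with common difference +17).
Position 18 → stream B, term 5 = 41.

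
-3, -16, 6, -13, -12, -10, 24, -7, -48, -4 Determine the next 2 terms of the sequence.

The terms cycle through 2 interleaved subsequences.
Track A: -3, 6, -12, 24, -48 (geometric, ×-2 each step).
Track B: -16, -13, -10, -7, -4 (linear: a_n = -19 + 3·n).
Position 11 falls in track A as its term 6, giving 96.
Position 12 → track B, term 6 = -1.

96, -1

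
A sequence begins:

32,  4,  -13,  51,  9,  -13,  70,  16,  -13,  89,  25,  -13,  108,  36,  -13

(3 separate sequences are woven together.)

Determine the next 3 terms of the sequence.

127, 49, -13

The terms cycle through 3 interleaved subsequences.
Subsequence A: 32, 51, 70, 89, 108 (linear: a_n = 13 + 19·n).
Subsequence B: 4, 9, 16, 25, 36 (perfect squares starting at 2²).
Subsequence C: -13, -13, -13, -13, -13 (constant -13).
Position 16 → subsequence A, term 6 = 127.
Position 17 falls in subsequence B as its term 6, giving 49.
Term 18 comes from subsequence C (its 6th entry): -13.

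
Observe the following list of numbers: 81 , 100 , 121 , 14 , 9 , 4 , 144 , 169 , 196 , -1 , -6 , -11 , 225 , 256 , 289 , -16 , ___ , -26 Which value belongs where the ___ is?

-21

The slot pattern repeats as AAABBB (period 6), so there are 2 interleaved tracks.
Track A: 81, 100, 121, 144, 169, 196, 225, 256, 289 — consecutive squares n² from n = 9.
Track B: 14, 9, 4, -1, -6, -11, -16, ?, -26 — arithmetic with common difference −5.
So the missing entry in track B is -21.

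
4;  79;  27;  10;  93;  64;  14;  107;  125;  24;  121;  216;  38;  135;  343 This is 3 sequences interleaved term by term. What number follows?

The terms cycle through 3 interleaved subsequences.
Stream A: 4, 10, 14, 24, 38 — Fibonacci-style (each term is the sum of the two before it).
Stream B: 79, 93, 107, 121, 135 — adding 14 each time.
Stream C: 27, 64, 125, 216, 343 — perfect cubes starting at 3³.
Position 16 → stream A, term 6 = 62.

62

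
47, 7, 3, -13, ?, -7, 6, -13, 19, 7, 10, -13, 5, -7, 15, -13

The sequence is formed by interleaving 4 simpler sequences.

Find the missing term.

The terms cycle through 4 interleaved subsequences.
Track A: 47, ?, 19, 5 (arithmetic with common difference −14).
Track B: 7, -7, 7, -7 (the oscillation 7·(−1)^(n+1)).
Track C: 3, 6, 10, 15 (triangular numbers starting at T_2).
Track D: -13, -13, -13, -13 (always -13).
So the missing entry in track A is 33.

33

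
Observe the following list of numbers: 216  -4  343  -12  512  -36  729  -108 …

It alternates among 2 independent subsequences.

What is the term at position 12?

-972

Positions 1, 3, 5, … form one subsequence and positions 2, 4, 6, … form another.
Track A: 216, 343, 512, 729. Perfect cubes starting at 6³.
Track B: -4, -12, -36, -108. Multiplying by 3 each time.
Position 12 → track B, term 6 = -972.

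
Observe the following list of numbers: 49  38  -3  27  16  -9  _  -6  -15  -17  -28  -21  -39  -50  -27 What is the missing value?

Positions follow the repeating pattern AAB; grouping by letter gives 2 tracks.
Track A is 49, 38, 27, 16, ?, -6, -17, -28, -39, -50, which is arithmetic, step −11.
Track B is -3, -9, -15, -21, -27, which is linear: a_n = 3 − 6·n.
The gap is track A's term 5; the rule gives 5.

5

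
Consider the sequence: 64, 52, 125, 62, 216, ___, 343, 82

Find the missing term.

72

Split by position mod 2 into 2 tracks.
Subsequence A: 64, 125, 216, 343. The cubes 4³, 5³, 6³, ….
Subsequence B: 52, 62, ?, 82. Linear: a_n = 42 + 10·n.
So the missing entry in subsequence B is 72.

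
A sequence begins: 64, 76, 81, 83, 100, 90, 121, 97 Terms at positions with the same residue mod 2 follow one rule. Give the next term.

144

Odd-indexed and even-indexed terms follow separate rules.
Stream A: 64, 81, 100, 121. Perfect squares starting at 8².
Stream B: 76, 83, 90, 97. Arithmetic with common difference +7.
Position 9 → stream A, term 5 = 144.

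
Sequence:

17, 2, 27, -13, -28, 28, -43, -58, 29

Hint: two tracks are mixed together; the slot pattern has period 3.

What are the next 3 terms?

-73, -88, 30

Positions follow the repeating pattern AAB; grouping by letter gives 2 tracks.
Subsequence A: 17, 2, -13, -28, -43, -58 — arithmetic, step −15.
Subsequence B: 27, 28, 29 — linear: a_n = 26 + n.
Term 10 comes from subsequence A (its 7th entry): -73.
The 11th slot belongs to subsequence A; its 8th term is -88.
Position 12 → subsequence B, term 4 = 30.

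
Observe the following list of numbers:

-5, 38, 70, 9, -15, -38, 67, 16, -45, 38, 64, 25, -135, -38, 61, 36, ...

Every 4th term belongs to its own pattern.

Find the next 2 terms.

-405, 38

Read the sequence 4 terms at a time; column i is its own pattern.
Track A: -5, -15, -45, -135 — multiplying by 3 each time.
Track B: 38, -38, 38, -38 — the oscillation 38·(−1)^(n+1).
Track C: 70, 67, 64, 61 — linear: a_n = 73 − 3·n.
Track D: 9, 16, 25, 36 — the squares 3², 4², 5², ….
Position 17 falls in track A as its term 5, giving -405.
Position 18 falls in track B as its term 5, giving 38.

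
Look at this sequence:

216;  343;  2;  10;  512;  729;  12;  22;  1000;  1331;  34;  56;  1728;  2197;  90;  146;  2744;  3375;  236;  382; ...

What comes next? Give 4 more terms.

Reading positions in blocks of 4 reveals the pattern AABB — 2 tracks woven together.
Track A = 216, 343, 512, 729, 1000, 1331, 1728, 2197, 2744, 3375: perfect cubes starting at 6³.
Track B = 2, 10, 12, 22, 34, 56, 90, 146, 236, 382: Fibonacci-style (each term is the sum of the two before it).
The 21st slot belongs to track A; its 11th term is 4096.
Term 22 comes from track A (its 12th entry): 4913.
Position 23 falls in track B as its term 11, giving 618.
Position 24 → track B, term 12 = 1000.

4096, 4913, 618, 1000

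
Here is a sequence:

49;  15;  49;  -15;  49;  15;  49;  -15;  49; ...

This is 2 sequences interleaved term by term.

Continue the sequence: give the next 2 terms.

The terms cycle through 2 interleaved subsequences.
Track A is 49, 49, 49, 49, 49, which is the constant sequence 49.
Track B is 15, -15, 15, -15, which is oscillating between 15 and -15.
Position 10 falls in track B as its term 5, giving 15.
Term 11 comes from track A (its 6th entry): 49.

15, 49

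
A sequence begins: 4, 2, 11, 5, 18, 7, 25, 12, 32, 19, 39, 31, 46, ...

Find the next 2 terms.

50, 53

Odd-indexed and even-indexed terms follow separate rules.
Stream A: 4, 11, 18, 25, 32, 39, 46 (adding 7 each time).
Stream B: 2, 5, 7, 12, 19, 31 (a Fibonacci-like recurrence a_n = a_{n-1} + a_{n-2}).
Position 14 → stream B, term 7 = 50.
Position 15 falls in stream A as its term 8, giving 53.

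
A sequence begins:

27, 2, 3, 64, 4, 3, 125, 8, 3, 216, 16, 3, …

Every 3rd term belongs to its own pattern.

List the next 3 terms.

343, 32, 3

Taking every 3rd term gives 3 separate tracks.
Subsequence A: 27, 64, 125, 216. Perfect cubes starting at 3³.
Subsequence B: 2, 4, 8, 16. Powers of 2.
Subsequence C: 3, 3, 3, 3. Constant 3.
Position 13 falls in subsequence A as its term 5, giving 343.
Position 14 → subsequence B, term 5 = 32.
The 15th slot belongs to subsequence C; its 5th term is 3.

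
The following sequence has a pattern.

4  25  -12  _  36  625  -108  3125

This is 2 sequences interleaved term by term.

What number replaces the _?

125

Positions 1, 3, 5, … form one subsequence and positions 2, 4, 6, … form another.
Track A: 4, -12, 36, -108. Geometric, ×-3 each step.
Track B: 25, ?, 625, 3125. Successive powers of 5.
Track B's pattern makes the blank 125.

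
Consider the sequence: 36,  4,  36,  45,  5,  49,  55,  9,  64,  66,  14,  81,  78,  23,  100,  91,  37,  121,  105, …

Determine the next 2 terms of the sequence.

Split by position mod 3: positions 1, 4, 7, … form one track, and each other residue class forms its own.
Stream A: 36, 45, 55, 66, 78, 91, 105 (the triangular numbers T_8, T_9, …).
Stream B: 4, 5, 9, 14, 23, 37 (Fibonacci-style (each term is the sum of the two before it)).
Stream C: 36, 49, 64, 81, 100, 121 (consecutive squares n² from n = 6).
Term 20 comes from stream B (its 7th entry): 60.
Term 21 comes from stream C (its 7th entry): 144.

60, 144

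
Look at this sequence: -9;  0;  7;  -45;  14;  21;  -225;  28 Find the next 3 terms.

Reading positions in blocks of 3 reveals the pattern ABB — 2 tracks woven together.
Track A = -9, -45, -225: multiplying by 5 each time.
Track B = 0, 7, 14, 21, 28: arithmetic with common difference +7.
The 9th slot belongs to track B; its 6th term is 35.
The 10th slot belongs to track A; its 4th term is -1125.
Position 11 → track B, term 7 = 42.

35, -1125, 42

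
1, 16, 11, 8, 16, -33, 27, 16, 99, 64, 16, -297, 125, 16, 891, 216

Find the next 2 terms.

16, -2673

Taking every 3rd term gives 3 separate tracks.
Stream A = 1, 8, 27, 64, 125, 216: perfect cubes starting at 1³.
Stream B = 16, 16, 16, 16, 16: always 16.
Stream C = 11, -33, 99, -297, 891: multiplying by -3 each time.
Position 17 falls in stream B as its term 6, giving 16.
Term 18 comes from stream C (its 6th entry): -2673.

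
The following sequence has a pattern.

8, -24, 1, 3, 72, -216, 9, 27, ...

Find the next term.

Positions follow the repeating pattern AABB; grouping by letter gives 2 tracks.
Track A: 8, -24, 72, -216 (geometric with ratio -3).
Track B: 1, 3, 9, 27 (successive powers of 3).
Position 9 falls in track A as its term 5, giving 648.

648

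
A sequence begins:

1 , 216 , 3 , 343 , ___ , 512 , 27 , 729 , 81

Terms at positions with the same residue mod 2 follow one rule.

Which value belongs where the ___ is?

Split by position mod 2 into 2 tracks.
Track A: 1, 3, ?, 27, 81. Powers of 3.
Track B: 216, 343, 512, 729. The cubes 6³, 7³, 8³, ….
So the missing entry in track A is 9.

9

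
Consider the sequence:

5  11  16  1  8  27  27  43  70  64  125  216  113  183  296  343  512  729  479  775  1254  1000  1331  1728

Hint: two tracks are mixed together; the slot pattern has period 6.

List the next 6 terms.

The slot pattern repeats as AAABBB (period 6), so there are 2 interleaved tracks.
Subsequence A: 5, 11, 16, 27, 43, 70, 113, 183, 296, 479, 775, 1254 — a Fibonacci-like recurrence a_n = a_{n-1} + a_{n-2}.
Subsequence B: 1, 8, 27, 64, 125, 216, 343, 512, 729, 1000, 1331, 1728 — the cubes 1³, 2³, 3³, ….
Position 25 falls in subsequence A as its term 13, giving 2029.
The 26th slot belongs to subsequence A; its 14th term is 3283.
Position 27 falls in subsequence A as its term 15, giving 5312.
Position 28 falls in subsequence B as its term 13, giving 2197.
The 29th slot belongs to subsequence B; its 14th term is 2744.
The 30th slot belongs to subsequence B; its 15th term is 3375.

2029, 3283, 5312, 2197, 2744, 3375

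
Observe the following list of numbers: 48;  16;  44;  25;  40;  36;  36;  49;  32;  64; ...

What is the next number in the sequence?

28

Split by position mod 2 into 2 tracks.
Subsequence A: 48, 44, 40, 36, 32. Subtracting 4 each time.
Subsequence B: 16, 25, 36, 49, 64. The squares 4², 5², 6², ….
Term 11 comes from subsequence A (its 6th entry): 28.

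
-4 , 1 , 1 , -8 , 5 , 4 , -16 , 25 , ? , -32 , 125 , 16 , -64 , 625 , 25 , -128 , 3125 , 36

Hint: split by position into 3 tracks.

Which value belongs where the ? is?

9

Read the sequence 3 terms at a time; column i is its own pattern.
Stream A = -4, -8, -16, -32, -64, -128: multiplying by 2 each time.
Stream B = 1, 5, 25, 125, 625, 3125: powers 5^0, 5^1, 5^2, ….
Stream C = 1, 4, ?, 16, 25, 36: perfect squares starting at 1².
The gap is stream C's term 3; the rule gives 9.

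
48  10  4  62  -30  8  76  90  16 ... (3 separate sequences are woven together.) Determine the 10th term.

90

Split by position mod 3 into 3 tracks.
Subsequence A = 48, 62, 76: adding 14 each time.
Subsequence B = 10, -30, 90: multiplying by -3 each time.
Subsequence C = 4, 8, 16: successive powers of 2.
Position 10 → subsequence A, term 4 = 90.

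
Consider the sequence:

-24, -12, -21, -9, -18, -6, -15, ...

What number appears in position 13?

-6

Split by position mod 2 into 2 tracks.
Stream A: -24, -21, -18, -15 — arithmetic, step +3.
Stream B: -12, -9, -6 — linear: a_n = -15 + 3·n.
Position 13 falls in stream A as its term 7, giving -6.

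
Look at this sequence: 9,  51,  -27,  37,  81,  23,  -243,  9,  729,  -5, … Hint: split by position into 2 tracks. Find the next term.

The terms cycle through 2 interleaved subsequences.
Subsequence A = 9, -27, 81, -243, 729: geometric, ×-3 each step.
Subsequence B = 51, 37, 23, 9, -5: arithmetic, step −14.
Position 11 → subsequence A, term 6 = -2187.

-2187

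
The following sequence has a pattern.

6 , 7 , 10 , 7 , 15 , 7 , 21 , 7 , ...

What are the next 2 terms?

Positions 1, 3, 5, … form one subsequence and positions 2, 4, 6, … form another.
Subsequence A: 6, 10, 15, 21 (triangular numbers starting at T_3).
Subsequence B: 7, 7, 7, 7 (always 7).
Term 9 comes from subsequence A (its 5th entry): 28.
The 10th slot belongs to subsequence B; its 5th term is 7.

28, 7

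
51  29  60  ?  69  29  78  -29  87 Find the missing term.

Taking every 2nd term gives 2 separate tracks.
Subsequence A: 51, 60, 69, 78, 87 (arithmetic, step +9).
Subsequence B: 29, ?, 29, -29 (the oscillation 29·(−1)^(n+1)).
The gap is subsequence B's term 2; the rule gives -29.

-29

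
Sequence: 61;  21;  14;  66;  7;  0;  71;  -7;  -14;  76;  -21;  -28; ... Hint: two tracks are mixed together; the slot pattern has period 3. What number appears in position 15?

-42

Positions follow the repeating pattern ABB; grouping by letter gives 2 tracks.
Track A: 61, 66, 71, 76. Adding 5 each time.
Track B: 21, 14, 7, 0, -7, -14, -21, -28. Subtracting 7 each time.
Position 15 → track B, term 10 = -42.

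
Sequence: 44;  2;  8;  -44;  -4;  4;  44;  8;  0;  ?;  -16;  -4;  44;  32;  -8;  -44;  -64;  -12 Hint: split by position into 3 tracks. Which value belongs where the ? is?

-44

The terms cycle through 3 interleaved subsequences.
Stream A: 44, -44, 44, ?, 44, -44 (oscillating between 44 and -44).
Stream B: 2, -4, 8, -16, 32, -64 (geometric with ratio -2).
Stream C: 8, 4, 0, -4, -8, -12 (arithmetic with common difference −4).
Filling stream A at index 4 by its rule yields -44.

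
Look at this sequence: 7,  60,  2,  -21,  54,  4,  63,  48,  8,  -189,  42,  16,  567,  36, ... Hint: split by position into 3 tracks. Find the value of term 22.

Split by position mod 3: positions 1, 4, 7, … form one track, and each other residue class forms its own.
Track A is 7, -21, 63, -189, 567, which is geometric, ×-3 each step.
Track B is 60, 54, 48, 42, 36, which is arithmetic with common difference −6.
Track C is 2, 4, 8, 16, which is successive powers of 2.
Position 22 → track A, term 8 = -15309.

-15309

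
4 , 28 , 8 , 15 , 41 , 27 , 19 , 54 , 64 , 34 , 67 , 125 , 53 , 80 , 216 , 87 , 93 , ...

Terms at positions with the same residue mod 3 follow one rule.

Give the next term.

343

Split by position mod 3: positions 1, 4, 7, … form one track, and each other residue class forms its own.
Track A is 4, 15, 19, 34, 53, 87, which is each term equals the sum of the previous two.
Track B is 28, 41, 54, 67, 80, 93, which is linear: a_n = 15 + 13·n.
Track C is 8, 27, 64, 125, 216, which is the cubes 2³, 3³, 4³, ….
Position 18 → track C, term 6 = 343.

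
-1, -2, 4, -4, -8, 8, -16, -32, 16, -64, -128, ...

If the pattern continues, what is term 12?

32

Positions follow the repeating pattern AAB; grouping by letter gives 2 tracks.
Track A: -1, -2, -4, -8, -16, -32, -64, -128 (geometric, ×2 each step).
Track B: 4, 8, 16 (successive powers of 2).
Position 12 falls in track B as its term 4, giving 32.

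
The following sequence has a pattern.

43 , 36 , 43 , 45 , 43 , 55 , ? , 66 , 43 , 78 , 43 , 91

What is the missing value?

43

Odd-indexed and even-indexed terms follow separate rules.
Stream A = 43, 43, 43, ?, 43, 43: the constant sequence 43.
Stream B = 36, 45, 55, 66, 78, 91: triangular numbers starting at T_8.
Stream A's pattern makes the blank 43.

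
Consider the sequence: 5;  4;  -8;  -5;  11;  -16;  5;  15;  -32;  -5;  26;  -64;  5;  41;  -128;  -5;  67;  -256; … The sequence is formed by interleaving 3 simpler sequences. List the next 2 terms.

5, 108

Split by position mod 3 into 3 tracks.
Stream A: 5, -5, 5, -5, 5, -5 (the oscillation 5·(−1)^(n+1)).
Stream B: 4, 11, 15, 26, 41, 67 (a Fibonacci-like recurrence a_n = a_{n-1} + a_{n-2}).
Stream C: -8, -16, -32, -64, -128, -256 (multiplying by 2 each time).
Position 19 falls in stream A as its term 7, giving 5.
Position 20 → stream B, term 7 = 108.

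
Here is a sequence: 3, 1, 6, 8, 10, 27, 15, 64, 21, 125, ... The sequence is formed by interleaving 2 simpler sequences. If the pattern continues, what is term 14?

Odd-indexed and even-indexed terms follow separate rules.
Track A = 3, 6, 10, 15, 21: triangular numbers starting at T_2.
Track B = 1, 8, 27, 64, 125: perfect cubes starting at 1³.
Position 14 → track B, term 7 = 343.

343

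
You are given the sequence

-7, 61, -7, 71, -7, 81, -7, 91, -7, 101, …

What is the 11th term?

-7

Positions 1, 3, 5, … form one subsequence and positions 2, 4, 6, … form another.
Stream A is -7, -7, -7, -7, -7, which is constant -7.
Stream B is 61, 71, 81, 91, 101, which is adding 10 each time.
The 11th slot belongs to stream A; its 6th term is -7.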